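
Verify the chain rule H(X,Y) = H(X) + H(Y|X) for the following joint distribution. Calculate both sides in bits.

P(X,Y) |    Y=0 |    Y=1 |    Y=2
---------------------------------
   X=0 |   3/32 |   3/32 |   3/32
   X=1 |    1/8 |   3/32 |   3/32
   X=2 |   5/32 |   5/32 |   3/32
H(X,Y) = 3.1329, H(X) = 1.5671, H(Y|X) = 1.5658 (all in bits)

Chain rule: H(X,Y) = H(X) + H(Y|X)

Left side — joint entropy directly:
H(X,Y) = -Σ p(x,y) log p(x,y) = 3.1329 bits

Right side — compute H(Y|X) from the conditional distributions:
P(X) = (9/32, 5/16, 13/32), so H(X) = 1.5671 bits
H(Y|X) = Σ_x P(X=x) · H(Y|X=x):
  P(Y|X=0) = (1/3, 1/3, 1/3), H(Y|X=0) = 1.5850, weight P(X=0) = 9/32
  P(Y|X=1) = (2/5, 3/10, 3/10), H(Y|X=1) = 1.5710, weight P(X=1) = 5/16
  P(Y|X=2) = (5/13, 5/13, 3/13), H(Y|X=2) = 1.5486, weight P(X=2) = 13/32
H(Y|X) = 1.5658 bits

H(X) + H(Y|X) = 1.5671 + 1.5658 = 3.1329 bits

Both sides equal 3.1329 bits. ✓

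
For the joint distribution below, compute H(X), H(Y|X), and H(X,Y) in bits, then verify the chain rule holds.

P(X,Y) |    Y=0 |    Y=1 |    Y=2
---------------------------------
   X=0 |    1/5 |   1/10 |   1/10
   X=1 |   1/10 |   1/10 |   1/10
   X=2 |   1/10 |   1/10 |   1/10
H(X,Y) = 3.1219, H(X) = 1.5710, H(Y|X) = 1.5510 (all in bits)

Chain rule: H(X,Y) = H(X) + H(Y|X)

Left side — joint entropy directly:
H(X,Y) = -Σ p(x,y) log p(x,y) = 3.1219 bits

Right side — compute H(Y|X) from the conditional distributions:
P(X) = (2/5, 3/10, 3/10), so H(X) = 1.5710 bits
H(Y|X) = Σ_x P(X=x) · H(Y|X=x):
  P(Y|X=0) = (1/2, 1/4, 1/4), H(Y|X=0) = 1.5000, weight P(X=0) = 2/5
  P(Y|X=1) = (1/3, 1/3, 1/3), H(Y|X=1) = 1.5850, weight P(X=1) = 3/10
  P(Y|X=2) = (1/3, 1/3, 1/3), H(Y|X=2) = 1.5850, weight P(X=2) = 3/10
H(Y|X) = 1.5510 bits

H(X) + H(Y|X) = 1.5710 + 1.5510 = 3.1219 bits

Both sides equal 3.1219 bits. ✓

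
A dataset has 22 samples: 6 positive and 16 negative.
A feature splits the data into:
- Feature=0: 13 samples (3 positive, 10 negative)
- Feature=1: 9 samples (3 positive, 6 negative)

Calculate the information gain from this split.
0.0092 bits

Information Gain = H(Y) - H(Y|Feature)

Before split:
P(positive) = 6/22 = 0.2727
H(Y) = 0.8454 bits

After split:
Feature=0: H = 0.7793 bits (weight = 13/22)
Feature=1: H = 0.9183 bits (weight = 9/22)
H(Y|Feature) = (13/22)×0.7793 + (9/22)×0.9183 = 0.8362 bits

Information Gain = 0.8454 - 0.8362 = 0.0092 bits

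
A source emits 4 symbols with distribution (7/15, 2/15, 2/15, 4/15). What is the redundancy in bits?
0.2032 bits

Redundancy measures how far a source is from maximum entropy:
R = H_max - H(X)

Maximum entropy for 4 symbols: H_max = log_2(4) = 2.0000 bits
Actual entropy: H(X) = 1.7968 bits
Redundancy: R = 2.0000 - 1.7968 = 0.2032 bits

This redundancy represents potential for compression: the source could be compressed by 0.2032 bits per symbol.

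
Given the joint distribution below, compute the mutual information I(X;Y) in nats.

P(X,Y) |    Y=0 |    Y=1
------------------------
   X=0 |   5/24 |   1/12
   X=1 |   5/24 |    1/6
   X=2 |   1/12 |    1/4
0.0736 nats

Mutual information: I(X;Y) = H(X) + H(Y) - H(X,Y)

Marginals:
P(X) = (7/24, 3/8, 1/3), H(X) = 1.0934 nats
P(Y) = (1/2, 1/2), H(Y) = 0.6931 nats

Joint entropy: H(X,Y) = 1.7129 nats

I(X;Y) = 1.0934 + 0.6931 - 1.7129 = 0.0736 nats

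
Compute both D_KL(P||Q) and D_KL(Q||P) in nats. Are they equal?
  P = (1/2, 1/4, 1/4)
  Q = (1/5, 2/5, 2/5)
D_KL(P||Q) = 0.2231, D_KL(Q||P) = 0.1927

KL divergence is not symmetric: D_KL(P||Q) ≠ D_KL(Q||P) in general.

D_KL(P||Q) = 0.2231 nats
D_KL(Q||P) = 0.1927 nats

No, they are not equal!

This asymmetry is why KL divergence is not a true distance metric.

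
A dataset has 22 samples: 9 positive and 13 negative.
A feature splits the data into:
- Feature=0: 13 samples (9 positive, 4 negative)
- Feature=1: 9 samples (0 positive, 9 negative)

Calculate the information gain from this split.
0.4498 bits

Information Gain = H(Y) - H(Y|Feature)

Before split:
P(positive) = 9/22 = 0.4091
H(Y) = 0.9760 bits

After split:
Feature=0: H = 0.8905 bits (weight = 13/22)
Feature=1: H = 0.0000 bits (weight = 9/22)
H(Y|Feature) = (13/22)×0.8905 + (9/22)×0.0000 = 0.5262 bits

Information Gain = 0.9760 - 0.5262 = 0.4498 bits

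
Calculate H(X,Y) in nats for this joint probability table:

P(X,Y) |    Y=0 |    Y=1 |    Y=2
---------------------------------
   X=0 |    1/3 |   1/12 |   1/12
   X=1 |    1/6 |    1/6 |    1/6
1.6762 nats

Joint entropy is H(X,Y) = -Σ_{x,y} p(x,y) log p(x,y).

Summing over all non-zero entries:
H(X,Y) = -[1/3·log_e(1/3) + 1/12·log_e(1/12) + 1/12·log_e(1/12) + 1/6·log_e(1/6) + 1/6·log_e(1/6) + 1/6·log_e(1/6)]
H(X,Y) = 1.6762 nats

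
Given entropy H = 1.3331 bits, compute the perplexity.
2.5194

Perplexity is 2^H (or exp(H) for natural log).

H = 1.3331 bits
Perplexity = 2^1.3331 = 2.5194

Interpretation: The model's uncertainty is equivalent to choosing uniformly among 2.5 options.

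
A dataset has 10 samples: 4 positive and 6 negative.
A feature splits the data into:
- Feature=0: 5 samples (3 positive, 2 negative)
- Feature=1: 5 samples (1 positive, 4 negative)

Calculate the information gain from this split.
0.1245 bits

Information Gain = H(Y) - H(Y|Feature)

Before split:
P(positive) = 4/10 = 0.4000
H(Y) = 0.9710 bits

After split:
Feature=0: H = 0.9710 bits (weight = 5/10)
Feature=1: H = 0.7219 bits (weight = 5/10)
H(Y|Feature) = (5/10)×0.9710 + (5/10)×0.7219 = 0.8464 bits

Information Gain = 0.9710 - 0.8464 = 0.1245 bits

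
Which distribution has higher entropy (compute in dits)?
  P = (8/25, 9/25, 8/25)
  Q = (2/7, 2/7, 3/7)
P

Computing entropies in dits:
H(P) = 0.4764
H(Q) = 0.4686

Distribution P has higher entropy.

Intuition: The distribution closer to uniform (more spread out) has higher entropy.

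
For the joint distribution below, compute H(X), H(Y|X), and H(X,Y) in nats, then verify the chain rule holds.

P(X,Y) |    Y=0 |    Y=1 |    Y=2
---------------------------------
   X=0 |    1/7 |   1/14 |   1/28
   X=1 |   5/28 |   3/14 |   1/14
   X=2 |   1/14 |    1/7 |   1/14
H(X,Y) = 2.0667, H(X) = 1.0607, H(Y|X) = 1.0060 (all in nats)

Chain rule: H(X,Y) = H(X) + H(Y|X)

Left side — joint entropy directly:
H(X,Y) = -Σ p(x,y) log p(x,y) = 2.0667 nats

Right side — compute H(Y|X) from the conditional distributions:
P(X) = (1/4, 13/28, 2/7), so H(X) = 1.0607 nats
H(Y|X) = Σ_x P(X=x) · H(Y|X=x):
  P(Y|X=0) = (4/7, 2/7, 1/7), H(Y|X=0) = 0.9557, weight P(X=0) = 1/4
  P(Y|X=1) = (5/13, 6/13, 2/13), H(Y|X=1) = 1.0123, weight P(X=1) = 13/28
  P(Y|X=2) = (1/4, 1/2, 1/4), H(Y|X=2) = 1.0397, weight P(X=2) = 2/7
H(Y|X) = 1.0060 nats

H(X) + H(Y|X) = 1.0607 + 1.0060 = 2.0667 nats

Both sides equal 2.0667 nats. ✓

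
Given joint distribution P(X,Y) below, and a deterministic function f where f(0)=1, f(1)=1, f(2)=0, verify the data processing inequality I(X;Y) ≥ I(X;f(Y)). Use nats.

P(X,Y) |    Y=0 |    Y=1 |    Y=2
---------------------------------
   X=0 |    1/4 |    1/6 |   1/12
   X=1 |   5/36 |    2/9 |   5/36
I(X;Y) = 0.0271, I(X;f(Y)) = 0.0090, inequality holds: 0.0271 ≥ 0.0090

Data Processing Inequality: For any Markov chain X → Y → Z, we have I(X;Y) ≥ I(X;Z).

Here Z = f(Y) is a deterministic function of Y, forming X → Y → Z.

Original I(X;Y) = 0.0271 nats

After applying f:
P(X,Z) where Z=f(Y):
- P(X,Z=0) = P(X,Y=2)
- P(X,Z=1) = P(X,Y=0) + P(X,Y=1)

I(X;Z) = I(X;f(Y)) = 0.0090 nats

Verification: 0.0271 ≥ 0.0090 ✓

Information cannot be created by processing; the function f can only lose information about X.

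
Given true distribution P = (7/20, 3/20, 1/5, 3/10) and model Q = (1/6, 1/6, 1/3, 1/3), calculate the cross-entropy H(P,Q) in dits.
0.6276 dits

Cross-entropy: H(P,Q) = -Σ p(x) log q(x)

Alternatively: H(P,Q) = H(P) + D_KL(P||Q)
H(P) = 0.5798 dits
D_KL(P||Q) = 0.0478 dits

H(P,Q) = 0.5798 + 0.0478 = 0.6276 dits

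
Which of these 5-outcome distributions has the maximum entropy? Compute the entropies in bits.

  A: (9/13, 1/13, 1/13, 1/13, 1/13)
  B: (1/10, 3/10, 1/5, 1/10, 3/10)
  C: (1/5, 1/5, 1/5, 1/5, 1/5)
C

For a discrete distribution over n outcomes, entropy is maximized by the uniform distribution.

Computing entropies:
H(A) = 1.5059 bits
H(B) = 2.1710 bits
H(C) = 2.3219 bits

The uniform distribution (where all probabilities equal 1/5) achieves the maximum entropy of log_2(5) = 2.3219 bits.

Distribution C has the highest entropy.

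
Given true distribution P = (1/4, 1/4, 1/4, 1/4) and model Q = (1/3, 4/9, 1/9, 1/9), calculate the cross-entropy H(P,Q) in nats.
1.5760 nats

Cross-entropy: H(P,Q) = -Σ p(x) log q(x)

Alternatively: H(P,Q) = H(P) + D_KL(P||Q)
H(P) = 1.3863 nats
D_KL(P||Q) = 0.1897 nats

H(P,Q) = 1.3863 + 0.1897 = 1.5760 nats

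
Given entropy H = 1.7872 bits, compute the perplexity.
3.4514

Perplexity is 2^H (or exp(H) for natural log).

H = 1.7872 bits
Perplexity = 2^1.7872 = 3.4514

Interpretation: The model's uncertainty is equivalent to choosing uniformly among 3.5 options.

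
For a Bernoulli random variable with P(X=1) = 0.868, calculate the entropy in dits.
0.1694 dits

The binary entropy function is:
H(p) = -p log(p) - (1-p) log(1-p)

H(0.868) = -0.868 × log_10(0.868) - 0.132 × log_10(0.132)
H(0.868) = 0.1694 dits

Note: Binary entropy is maximized at p=0.5 (H=1 bit) and minimized at p=0 or p=1 (H=0).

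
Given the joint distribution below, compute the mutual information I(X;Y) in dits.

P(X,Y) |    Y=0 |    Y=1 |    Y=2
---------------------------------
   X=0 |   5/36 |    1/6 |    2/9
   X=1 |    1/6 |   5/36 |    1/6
0.0022 dits

Mutual information: I(X;Y) = H(X) + H(Y) - H(X,Y)

Marginals:
P(X) = (19/36, 17/36), H(X) = 0.3004 dits
P(Y) = (11/36, 11/36, 7/18), H(Y) = 0.4742 dits

Joint entropy: H(X,Y) = 0.7724 dits

I(X;Y) = 0.3004 + 0.4742 - 0.7724 = 0.0022 dits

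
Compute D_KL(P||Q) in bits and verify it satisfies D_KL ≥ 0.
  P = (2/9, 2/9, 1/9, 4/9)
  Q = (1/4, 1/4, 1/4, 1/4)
0.1634 bits

KL divergence satisfies the Gibbs inequality: D_KL(P||Q) ≥ 0 for all distributions P, Q.

D_KL(P||Q) = Σ p(x) log(p(x)/q(x))
Term by term:
  x=0: 2/9 × log_2[(2/9)/(1/4)] = -0.0378
  x=1: 2/9 × log_2[(2/9)/(1/4)] = -0.0378
  x=2: 1/9 × log_2[(1/9)/(1/4)] = -0.1300
  x=3: 4/9 × log_2[(4/9)/(1/4)] = 0.3689
D_KL(P||Q) = 0.1634 bits

D_KL(P||Q) = 0.1634 ≥ 0 ✓

This non-negativity is a fundamental property: relative entropy cannot be negative because it measures how different Q is from P.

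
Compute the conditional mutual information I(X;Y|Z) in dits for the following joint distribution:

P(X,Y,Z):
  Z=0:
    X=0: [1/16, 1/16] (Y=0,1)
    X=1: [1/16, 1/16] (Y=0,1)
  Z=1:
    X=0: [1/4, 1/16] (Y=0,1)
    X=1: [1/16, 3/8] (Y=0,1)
0.0754 dits

Conditional mutual information: I(X;Y|Z) = H(X|Z) + H(Y|Z) - H(X,Y|Z)

H(Z) = 0.2442
H(X,Z) = 0.5407 → H(X|Z) = 0.2965
H(Y,Z) = 0.5407 → H(Y|Z) = 0.2965
H(X,Y,Z) = 0.7618 → H(X,Y|Z) = 0.5176

I(X;Y|Z) = 0.2965 + 0.2965 - 0.5176 = 0.0754 dits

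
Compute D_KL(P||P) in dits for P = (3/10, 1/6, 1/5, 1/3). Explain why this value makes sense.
0.0000 dits

KL divergence satisfies the Gibbs inequality: D_KL(P||Q) ≥ 0 for all distributions P, Q.

D_KL(P||Q) = Σ p(x) log(p(x)/q(x))
Each term is p(x) × log_10(p(x)/p(x)) = p(x) × log_10(1) = 0, so the sum is 0.
D_KL(P||Q) = 0.0000 dits

When P = Q, the KL divergence is exactly 0, as there is no 'divergence' between identical distributions.

This non-negativity is a fundamental property: relative entropy cannot be negative because it measures how different Q is from P.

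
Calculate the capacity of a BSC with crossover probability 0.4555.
0.0057 bits

For a binary symmetric channel (BSC) with error probability p:
Capacity C = 1 - H(p) bits per symbol

where H(p) = -p log₂(p) - (1-p) log₂(1-p) is the binary entropy function.

H(0.4555) = 0.9943 bits
C = 1 - 0.9943 = 0.0057 bits per symbol

This means we can reliably transmit up to 0.0057 bits of information per channel use.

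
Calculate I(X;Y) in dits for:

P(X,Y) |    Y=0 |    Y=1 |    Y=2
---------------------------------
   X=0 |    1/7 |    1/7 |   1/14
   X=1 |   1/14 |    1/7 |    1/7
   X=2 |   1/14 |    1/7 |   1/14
0.0123 dits

Mutual information: I(X;Y) = H(X) + H(Y) - H(X,Y)

Marginals:
P(X) = (5/14, 5/14, 2/7), H(X) = 0.4748 dits
P(Y) = (2/7, 3/7, 2/7), H(Y) = 0.4686 dits

Joint entropy: H(X,Y) = 0.9311 dits

I(X;Y) = 0.4748 + 0.4686 - 0.9311 = 0.0123 dits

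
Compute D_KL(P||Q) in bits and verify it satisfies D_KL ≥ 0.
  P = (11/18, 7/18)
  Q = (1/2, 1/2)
0.0359 bits

KL divergence satisfies the Gibbs inequality: D_KL(P||Q) ≥ 0 for all distributions P, Q.

D_KL(P||Q) = Σ p(x) log(p(x)/q(x))
Term by term:
  x=0: 11/18 × log_2[(11/18)/(1/2)] = 0.1769
  x=1: 7/18 × log_2[(7/18)/(1/2)] = -0.1410
D_KL(P||Q) = 0.0359 bits

D_KL(P||Q) = 0.0359 ≥ 0 ✓

This non-negativity is a fundamental property: relative entropy cannot be negative because it measures how different Q is from P.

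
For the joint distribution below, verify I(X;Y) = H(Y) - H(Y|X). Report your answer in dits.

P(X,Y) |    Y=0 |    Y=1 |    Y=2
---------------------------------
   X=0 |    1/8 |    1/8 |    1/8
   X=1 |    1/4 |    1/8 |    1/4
I(X;Y) = 0.0047 dits

Mutual information has multiple equivalent forms:
- I(X;Y) = H(X) - H(X|Y)
- I(X;Y) = H(Y) - H(Y|X)
- I(X;Y) = H(X) + H(Y) - H(X,Y)

Computing all quantities:
H(X) = 0.2873, H(Y) = 0.4700, H(X,Y) = 0.7526
H(X|Y) = 0.2826, H(Y|X) = 0.4653

Verification:
H(X) - H(X|Y) = 0.2873 - 0.2826 = 0.0047
H(Y) - H(Y|X) = 0.4700 - 0.4653 = 0.0047
H(X) + H(Y) - H(X,Y) = 0.2873 + 0.4700 - 0.7526 = 0.0047

All forms give I(X;Y) = 0.0047 dits. ✓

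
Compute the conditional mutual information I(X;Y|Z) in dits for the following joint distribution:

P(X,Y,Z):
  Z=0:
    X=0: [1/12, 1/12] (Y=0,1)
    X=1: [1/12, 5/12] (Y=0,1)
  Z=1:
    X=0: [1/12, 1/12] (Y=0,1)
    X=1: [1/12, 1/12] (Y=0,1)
0.0148 dits

Conditional mutual information: I(X;Y|Z) = H(X|Z) + H(Y|Z) - H(X,Y|Z)

H(Z) = 0.2764
H(X,Z) = 0.5396 → H(X|Z) = 0.2632
H(Y,Z) = 0.5396 → H(Y|Z) = 0.2632
H(X,Y,Z) = 0.7879 → H(X,Y|Z) = 0.5115

I(X;Y|Z) = 0.2632 + 0.2632 - 0.5115 = 0.0148 dits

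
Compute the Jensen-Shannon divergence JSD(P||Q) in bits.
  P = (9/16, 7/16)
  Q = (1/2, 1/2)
0.0028 bits

Jensen-Shannon divergence is:
JSD(P||Q) = 0.5 × D_KL(P||M) + 0.5 × D_KL(Q||M)
where M = 0.5 × (P + Q) is the mixture distribution.

M = 0.5 × (9/16, 7/16) + 0.5 × (1/2, 1/2) = (17/32, 15/32)

D_KL(P||M) = 0.0028 bits
D_KL(Q||M) = 0.0028 bits

JSD(P||Q) = 0.5 × 0.0028 + 0.5 × 0.0028 = 0.0028 bits

Unlike KL divergence, JSD is symmetric and bounded: 0 ≤ JSD ≤ log(2).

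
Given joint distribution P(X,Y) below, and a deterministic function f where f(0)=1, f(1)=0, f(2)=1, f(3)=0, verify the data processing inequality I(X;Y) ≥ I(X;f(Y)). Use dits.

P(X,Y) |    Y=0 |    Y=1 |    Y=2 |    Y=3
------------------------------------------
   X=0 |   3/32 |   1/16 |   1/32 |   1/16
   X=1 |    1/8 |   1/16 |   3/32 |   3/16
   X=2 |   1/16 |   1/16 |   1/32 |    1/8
I(X;Y) = 0.0115, I(X;f(Y)) = 0.0040, inequality holds: 0.0115 ≥ 0.0040

Data Processing Inequality: For any Markov chain X → Y → Z, we have I(X;Y) ≥ I(X;Z).

Here Z = f(Y) is a deterministic function of Y, forming X → Y → Z.

Original I(X;Y) = 0.0115 dits

After applying f:
P(X,Z) where Z=f(Y):
- P(X,Z=0) = P(X,Y=1) + P(X,Y=3)
- P(X,Z=1) = P(X,Y=0) + P(X,Y=2)

I(X;Z) = I(X;f(Y)) = 0.0040 dits

Verification: 0.0115 ≥ 0.0040 ✓

Information cannot be created by processing; the function f can only lose information about X.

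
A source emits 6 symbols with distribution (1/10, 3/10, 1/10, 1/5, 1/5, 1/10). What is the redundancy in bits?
0.1385 bits

Redundancy measures how far a source is from maximum entropy:
R = H_max - H(X)

Maximum entropy for 6 symbols: H_max = log_2(6) = 2.5850 bits
Actual entropy: H(X) = 2.4464 bits
Redundancy: R = 2.5850 - 2.4464 = 0.1385 bits

This redundancy represents potential for compression: the source could be compressed by 0.1385 bits per symbol.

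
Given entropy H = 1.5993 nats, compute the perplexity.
4.9496

Perplexity is e^H (or exp(H) for natural log).

H = 1.5993 nats
Perplexity = e^1.5993 = 4.9496

Interpretation: The model's uncertainty is equivalent to choosing uniformly among 4.9 options.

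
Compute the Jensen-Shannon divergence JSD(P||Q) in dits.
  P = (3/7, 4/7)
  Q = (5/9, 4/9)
0.0035 dits

Jensen-Shannon divergence is:
JSD(P||Q) = 0.5 × D_KL(P||M) + 0.5 × D_KL(Q||M)
where M = 0.5 × (P + Q) is the mixture distribution.

M = 0.5 × (3/7, 4/7) + 0.5 × (5/9, 4/9) = (0.492063, 0.507937)

D_KL(P||M) = 0.0035 dits
D_KL(Q||M) = 0.0035 dits

JSD(P||Q) = 0.5 × 0.0035 + 0.5 × 0.0035 = 0.0035 dits

Unlike KL divergence, JSD is symmetric and bounded: 0 ≤ JSD ≤ log(2).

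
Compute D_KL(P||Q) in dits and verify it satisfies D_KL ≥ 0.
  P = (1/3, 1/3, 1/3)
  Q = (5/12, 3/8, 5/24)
0.0187 dits

KL divergence satisfies the Gibbs inequality: D_KL(P||Q) ≥ 0 for all distributions P, Q.

D_KL(P||Q) = Σ p(x) log(p(x)/q(x))
Term by term:
  x=0: 1/3 × log_10[(1/3)/(5/12)] = -0.0323
  x=1: 1/3 × log_10[(1/3)/(3/8)] = -0.0171
  x=2: 1/3 × log_10[(1/3)/(5/24)] = 0.0680
D_KL(P||Q) = 0.0187 dits

D_KL(P||Q) = 0.0187 ≥ 0 ✓

This non-negativity is a fundamental property: relative entropy cannot be negative because it measures how different Q is from P.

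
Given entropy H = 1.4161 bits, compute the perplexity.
2.6686

Perplexity is 2^H (or exp(H) for natural log).

H = 1.4161 bits
Perplexity = 2^1.4161 = 2.6686

Interpretation: The model's uncertainty is equivalent to choosing uniformly among 2.7 options.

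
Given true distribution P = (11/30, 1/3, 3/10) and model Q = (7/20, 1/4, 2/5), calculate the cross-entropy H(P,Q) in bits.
1.6186 bits

Cross-entropy: H(P,Q) = -Σ p(x) log q(x)

Alternatively: H(P,Q) = H(P) + D_KL(P||Q)
H(P) = 1.5801 bits
D_KL(P||Q) = 0.0384 bits

H(P,Q) = 1.5801 + 0.0384 = 1.6186 bits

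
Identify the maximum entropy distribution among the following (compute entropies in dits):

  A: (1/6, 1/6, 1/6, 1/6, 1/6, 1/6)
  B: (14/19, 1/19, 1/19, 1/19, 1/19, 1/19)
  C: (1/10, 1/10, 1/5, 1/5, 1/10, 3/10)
A

For a discrete distribution over n outcomes, entropy is maximized by the uniform distribution.

Computing entropies:
H(A) = 0.7782 dits
H(B) = 0.4342 dits
H(C) = 0.7365 dits

The uniform distribution (where all probabilities equal 1/6) achieves the maximum entropy of log_10(6) = 0.7782 dits.

Distribution A has the highest entropy.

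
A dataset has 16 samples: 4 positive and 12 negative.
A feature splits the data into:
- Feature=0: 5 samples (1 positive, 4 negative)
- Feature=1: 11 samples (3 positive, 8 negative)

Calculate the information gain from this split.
0.0045 bits

Information Gain = H(Y) - H(Y|Feature)

Before split:
P(positive) = 4/16 = 0.2500
H(Y) = 0.8113 bits

After split:
Feature=0: H = 0.7219 bits (weight = 5/16)
Feature=1: H = 0.8454 bits (weight = 11/16)
H(Y|Feature) = (5/16)×0.7219 + (11/16)×0.8454 = 0.8068 bits

Information Gain = 0.8113 - 0.8068 = 0.0045 bits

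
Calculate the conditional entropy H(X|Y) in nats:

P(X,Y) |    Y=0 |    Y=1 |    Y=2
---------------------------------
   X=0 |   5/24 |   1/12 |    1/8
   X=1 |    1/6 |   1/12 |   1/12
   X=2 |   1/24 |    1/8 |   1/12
1.0225 nats

Using the chain rule: H(X|Y) = H(X,Y) - H(Y)

First, compute H(X,Y) = 2.1060 nats

Marginal P(Y) = (5/12, 7/24, 7/24)
H(Y) = 1.0835 nats

H(X|Y) = H(X,Y) - H(Y) = 2.1060 - 1.0835 = 1.0225 nats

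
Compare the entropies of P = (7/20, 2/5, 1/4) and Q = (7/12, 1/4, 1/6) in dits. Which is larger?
P

Computing entropies in dits:
H(P) = 0.4693
H(Q) = 0.4168

Distribution P has higher entropy.

Intuition: The distribution closer to uniform (more spread out) has higher entropy.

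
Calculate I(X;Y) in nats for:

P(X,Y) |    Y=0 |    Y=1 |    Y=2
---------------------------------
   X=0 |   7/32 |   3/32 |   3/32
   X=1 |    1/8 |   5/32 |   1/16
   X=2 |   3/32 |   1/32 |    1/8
0.0651 nats

Mutual information: I(X;Y) = H(X) + H(Y) - H(X,Y)

Marginals:
P(X) = (13/32, 11/32, 1/4), H(X) = 1.0796 nats
P(Y) = (7/16, 9/32, 9/32), H(Y) = 1.0752 nats

Joint entropy: H(X,Y) = 2.0897 nats

I(X;Y) = 1.0796 + 1.0752 - 2.0897 = 0.0651 nats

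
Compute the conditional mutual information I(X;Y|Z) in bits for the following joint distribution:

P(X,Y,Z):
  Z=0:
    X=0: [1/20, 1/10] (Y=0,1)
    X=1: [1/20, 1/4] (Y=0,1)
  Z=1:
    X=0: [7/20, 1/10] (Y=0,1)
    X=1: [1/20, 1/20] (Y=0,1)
0.0322 bits

Conditional mutual information: I(X;Y|Z) = H(X|Z) + H(Y|Z) - H(X,Y|Z)

H(Z) = 0.9928
H(X,Z) = 1.7822 → H(X|Z) = 0.7895
H(Y,Z) = 1.8016 → H(Y|Z) = 0.8088
H(X,Y,Z) = 2.5589 → H(X,Y|Z) = 1.5661

I(X;Y|Z) = 0.7895 + 0.8088 - 1.5661 = 0.0322 bits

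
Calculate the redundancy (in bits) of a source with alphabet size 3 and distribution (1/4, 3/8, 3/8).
0.0237 bits

Redundancy measures how far a source is from maximum entropy:
R = H_max - H(X)

Maximum entropy for 3 symbols: H_max = log_2(3) = 1.5850 bits
Actual entropy: H(X) = 1.5613 bits
Redundancy: R = 1.5850 - 1.5613 = 0.0237 bits

This redundancy represents potential for compression: the source could be compressed by 0.0237 bits per symbol.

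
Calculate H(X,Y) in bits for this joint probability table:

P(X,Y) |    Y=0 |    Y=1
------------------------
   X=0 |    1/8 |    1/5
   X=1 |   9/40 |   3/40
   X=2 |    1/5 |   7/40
2.5083 bits

Joint entropy is H(X,Y) = -Σ_{x,y} p(x,y) log p(x,y).

Summing over all non-zero entries:
H(X,Y) = -[1/8·log_2(1/8) + 1/5·log_2(1/5) + 9/40·log_2(9/40) + 3/40·log_2(3/40) + 1/5·log_2(1/5) + 7/40·log_2(7/40)]
H(X,Y) = 2.5083 bits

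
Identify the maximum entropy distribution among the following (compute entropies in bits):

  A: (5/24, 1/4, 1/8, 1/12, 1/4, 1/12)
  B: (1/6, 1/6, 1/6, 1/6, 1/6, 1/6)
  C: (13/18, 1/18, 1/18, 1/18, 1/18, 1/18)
B

For a discrete distribution over n outcomes, entropy is maximized by the uniform distribution.

Computing entropies:
H(A) = 2.4440 bits
H(B) = 2.5850 bits
H(C) = 1.4974 bits

The uniform distribution (where all probabilities equal 1/6) achieves the maximum entropy of log_2(6) = 2.5850 bits.

Distribution B has the highest entropy.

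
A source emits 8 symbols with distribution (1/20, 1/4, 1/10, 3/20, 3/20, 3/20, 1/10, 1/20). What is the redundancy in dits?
0.0517 dits

Redundancy measures how far a source is from maximum entropy:
R = H_max - H(X)

Maximum entropy for 8 symbols: H_max = log_10(8) = 0.9031 dits
Actual entropy: H(X) = 0.8514 dits
Redundancy: R = 0.9031 - 0.8514 = 0.0517 dits

This redundancy represents potential for compression: the source could be compressed by 0.0517 dits per symbol.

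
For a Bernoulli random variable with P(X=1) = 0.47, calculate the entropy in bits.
0.9974 bits

The binary entropy function is:
H(p) = -p log(p) - (1-p) log(1-p)

H(0.47) = -0.47 × log_2(0.47) - 0.53 × log_2(0.53)
H(0.47) = 0.9974 bits

Note: Binary entropy is maximized at p=0.5 (H=1 bit) and minimized at p=0 or p=1 (H=0).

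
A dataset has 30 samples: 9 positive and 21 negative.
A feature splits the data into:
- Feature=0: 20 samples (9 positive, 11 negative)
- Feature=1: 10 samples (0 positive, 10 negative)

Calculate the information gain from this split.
0.2194 bits

Information Gain = H(Y) - H(Y|Feature)

Before split:
P(positive) = 9/30 = 0.3000
H(Y) = 0.8813 bits

After split:
Feature=0: H = 0.9928 bits (weight = 20/30)
Feature=1: H = 0.0000 bits (weight = 10/30)
H(Y|Feature) = (20/30)×0.9928 + (10/30)×0.0000 = 0.6618 bits

Information Gain = 0.8813 - 0.6618 = 0.2194 bits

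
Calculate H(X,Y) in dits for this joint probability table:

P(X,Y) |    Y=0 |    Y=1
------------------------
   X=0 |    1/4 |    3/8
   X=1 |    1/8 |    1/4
0.5737 dits

Joint entropy is H(X,Y) = -Σ_{x,y} p(x,y) log p(x,y).

Summing over all non-zero entries:
H(X,Y) = -[1/4·log_10(1/4) + 3/8·log_10(3/8) + 1/8·log_10(1/8) + 1/4·log_10(1/4)]
H(X,Y) = 0.5737 dits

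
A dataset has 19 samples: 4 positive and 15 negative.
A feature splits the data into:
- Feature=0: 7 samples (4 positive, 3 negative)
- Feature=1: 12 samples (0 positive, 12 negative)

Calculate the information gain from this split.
0.3795 bits

Information Gain = H(Y) - H(Y|Feature)

Before split:
P(positive) = 4/19 = 0.2105
H(Y) = 0.7425 bits

After split:
Feature=0: H = 0.9852 bits (weight = 7/19)
Feature=1: H = 0.0000 bits (weight = 12/19)
H(Y|Feature) = (7/19)×0.9852 + (12/19)×0.0000 = 0.3630 bits

Information Gain = 0.7425 - 0.3630 = 0.3795 bits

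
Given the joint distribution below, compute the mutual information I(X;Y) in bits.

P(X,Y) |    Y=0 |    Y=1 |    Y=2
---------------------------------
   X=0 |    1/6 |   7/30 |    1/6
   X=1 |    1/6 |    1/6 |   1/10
0.0073 bits

Mutual information: I(X;Y) = H(X) + H(Y) - H(X,Y)

Marginals:
P(X) = (17/30, 13/30), H(X) = 0.9871 bits
P(Y) = (1/3, 2/5, 4/15), H(Y) = 1.5656 bits

Joint entropy: H(X,Y) = 2.5454 bits

I(X;Y) = 0.9871 + 1.5656 - 2.5454 = 0.0073 bits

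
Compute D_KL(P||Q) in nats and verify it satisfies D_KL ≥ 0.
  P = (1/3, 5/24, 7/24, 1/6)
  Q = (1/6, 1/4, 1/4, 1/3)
0.1225 nats

KL divergence satisfies the Gibbs inequality: D_KL(P||Q) ≥ 0 for all distributions P, Q.

D_KL(P||Q) = Σ p(x) log(p(x)/q(x))
Term by term:
  x=0: 1/3 × log_e[(1/3)/(1/6)] = 0.2310
  x=1: 5/24 × log_e[(5/24)/(1/4)] = -0.0380
  x=2: 7/24 × log_e[(7/24)/(1/4)] = 0.0450
  x=3: 1/6 × log_e[(1/6)/(1/3)] = -0.1155
D_KL(P||Q) = 0.1225 nats

D_KL(P||Q) = 0.1225 ≥ 0 ✓

This non-negativity is a fundamental property: relative entropy cannot be negative because it measures how different Q is from P.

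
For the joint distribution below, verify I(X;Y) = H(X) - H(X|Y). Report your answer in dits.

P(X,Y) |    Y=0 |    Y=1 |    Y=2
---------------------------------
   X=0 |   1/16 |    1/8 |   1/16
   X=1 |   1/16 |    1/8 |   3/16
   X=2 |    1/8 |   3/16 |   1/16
I(X;Y) = 0.0231 dits

Mutual information has multiple equivalent forms:
- I(X;Y) = H(X) - H(X|Y)
- I(X;Y) = H(Y) - H(Y|X)
- I(X;Y) = H(X) + H(Y) - H(X,Y)

Computing all quantities:
H(X) = 0.4700, H(Y) = 0.4654, H(X,Y) = 0.9123
H(X|Y) = 0.4469, H(Y|X) = 0.4423

Verification:
H(X) - H(X|Y) = 0.4700 - 0.4469 = 0.0231
H(Y) - H(Y|X) = 0.4654 - 0.4423 = 0.0231
H(X) + H(Y) - H(X,Y) = 0.4700 + 0.4654 - 0.9123 = 0.0231

All forms give I(X;Y) = 0.0231 dits. ✓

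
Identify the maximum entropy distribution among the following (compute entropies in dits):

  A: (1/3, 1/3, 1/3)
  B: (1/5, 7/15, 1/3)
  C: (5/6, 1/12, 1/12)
A

For a discrete distribution over n outcomes, entropy is maximized by the uniform distribution.

Computing entropies:
H(A) = 0.4771 dits
H(B) = 0.4533 dits
H(C) = 0.2458 dits

The uniform distribution (where all probabilities equal 1/3) achieves the maximum entropy of log_10(3) = 0.4771 dits.

Distribution A has the highest entropy.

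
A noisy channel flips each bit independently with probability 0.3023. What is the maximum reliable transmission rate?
0.1159 bits

For a binary symmetric channel (BSC) with error probability p:
Capacity C = 1 - H(p) bits per symbol

where H(p) = -p log₂(p) - (1-p) log₂(1-p) is the binary entropy function.

H(0.3023) = 0.8841 bits
C = 1 - 0.8841 = 0.1159 bits per symbol

This means we can reliably transmit up to 0.1159 bits of information per channel use.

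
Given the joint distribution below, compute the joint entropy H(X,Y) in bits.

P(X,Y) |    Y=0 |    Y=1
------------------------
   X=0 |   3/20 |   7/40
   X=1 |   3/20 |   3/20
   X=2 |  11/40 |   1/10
2.5161 bits

Joint entropy is H(X,Y) = -Σ_{x,y} p(x,y) log p(x,y).

Summing over all non-zero entries:
H(X,Y) = -[3/20·log_2(3/20) + 7/40·log_2(7/40) + 3/20·log_2(3/20) + 3/20·log_2(3/20) + 11/40·log_2(11/40) + 1/10·log_2(1/10)]
H(X,Y) = 2.5161 bits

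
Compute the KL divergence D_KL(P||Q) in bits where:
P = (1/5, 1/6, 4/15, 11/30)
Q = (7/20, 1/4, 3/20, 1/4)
0.1650 bits

KL divergence: D_KL(P||Q) = Σ p(x) log(p(x)/q(x))

Computing term by term:
  x=0: 1/5 × log_2[(1/5)/(7/20)] = 1/5 × -0.8074 = -0.1615
  x=1: 1/6 × log_2[(1/6)/(1/4)] = 1/6 × -0.5850 = -0.0975
  x=2: 4/15 × log_2[(4/15)/(3/20)] = 4/15 × 0.8301 = 0.2214
  x=3: 11/30 × log_2[(11/30)/(1/4)] = 11/30 × 0.5525 = 0.2026

D_KL(P||Q) = 0.1650 bits

Note: KL divergence is always non-negative and equals 0 iff P = Q.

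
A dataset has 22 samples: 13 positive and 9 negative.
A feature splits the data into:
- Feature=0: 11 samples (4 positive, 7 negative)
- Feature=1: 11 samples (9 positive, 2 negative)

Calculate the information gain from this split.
0.1612 bits

Information Gain = H(Y) - H(Y|Feature)

Before split:
P(positive) = 13/22 = 0.5909
H(Y) = 0.9760 bits

After split:
Feature=0: H = 0.9457 bits (weight = 11/22)
Feature=1: H = 0.6840 bits (weight = 11/22)
H(Y|Feature) = (11/22)×0.9457 + (11/22)×0.6840 = 0.8148 bits

Information Gain = 0.9760 - 0.8148 = 0.1612 bits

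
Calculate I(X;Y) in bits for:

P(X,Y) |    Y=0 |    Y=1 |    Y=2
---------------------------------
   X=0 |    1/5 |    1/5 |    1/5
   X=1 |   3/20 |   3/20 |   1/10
0.0058 bits

Mutual information: I(X;Y) = H(X) + H(Y) - H(X,Y)

Marginals:
P(X) = (3/5, 2/5), H(X) = 0.9710 bits
P(Y) = (7/20, 7/20, 3/10), H(Y) = 1.5813 bits

Joint entropy: H(X,Y) = 2.5464 bits

I(X;Y) = 0.9710 + 1.5813 - 2.5464 = 0.0058 bits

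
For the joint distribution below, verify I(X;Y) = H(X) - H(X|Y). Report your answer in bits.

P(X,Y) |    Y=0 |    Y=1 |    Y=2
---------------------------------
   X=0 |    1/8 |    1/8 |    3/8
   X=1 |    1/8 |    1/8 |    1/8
I(X;Y) = 0.0488 bits

Mutual information has multiple equivalent forms:
- I(X;Y) = H(X) - H(X|Y)
- I(X;Y) = H(Y) - H(Y|X)
- I(X;Y) = H(X) + H(Y) - H(X,Y)

Computing all quantities:
H(X) = 0.9544, H(Y) = 1.5000, H(X,Y) = 2.4056
H(X|Y) = 0.9056, H(Y|X) = 1.4512

Verification:
H(X) - H(X|Y) = 0.9544 - 0.9056 = 0.0488
H(Y) - H(Y|X) = 1.5000 - 1.4512 = 0.0488
H(X) + H(Y) - H(X,Y) = 0.9544 + 1.5000 - 2.4056 = 0.0488

All forms give I(X;Y) = 0.0488 bits. ✓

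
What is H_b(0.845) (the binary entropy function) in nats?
0.4313 nats

The binary entropy function is:
H(p) = -p log(p) - (1-p) log(1-p)

H(0.845) = -0.845 × log_e(0.845) - 0.155 × log_e(0.155)
H(0.845) = 0.4313 nats

Note: Binary entropy is maximized at p=0.5 (H=1 bit) and minimized at p=0 or p=1 (H=0).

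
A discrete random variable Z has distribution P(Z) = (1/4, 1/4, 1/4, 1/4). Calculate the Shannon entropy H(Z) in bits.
2.0000 bits

Shannon entropy is H(X) = -Σ p(x) log p(x).

For P = (1/4, 1/4, 1/4, 1/4):
H = -1/4 × log_2(1/4) -1/4 × log_2(1/4) -1/4 × log_2(1/4) -1/4 × log_2(1/4)
H = 2.0000 bits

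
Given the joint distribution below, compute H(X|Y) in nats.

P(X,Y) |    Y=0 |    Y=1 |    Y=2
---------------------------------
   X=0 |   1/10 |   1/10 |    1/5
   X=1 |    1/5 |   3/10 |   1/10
0.6068 nats

Using the chain rule: H(X|Y) = H(X,Y) - H(Y)

First, compute H(X,Y) = 1.6957 nats

Marginal P(Y) = (3/10, 2/5, 3/10)
H(Y) = 1.0889 nats

H(X|Y) = H(X,Y) - H(Y) = 1.6957 - 1.0889 = 0.6068 nats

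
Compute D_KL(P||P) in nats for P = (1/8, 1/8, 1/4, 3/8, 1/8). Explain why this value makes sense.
0.0000 nats

KL divergence satisfies the Gibbs inequality: D_KL(P||Q) ≥ 0 for all distributions P, Q.

D_KL(P||Q) = Σ p(x) log(p(x)/q(x))
Each term is p(x) × log_e(p(x)/p(x)) = p(x) × log_e(1) = 0, so the sum is 0.
D_KL(P||Q) = 0.0000 nats

When P = Q, the KL divergence is exactly 0, as there is no 'divergence' between identical distributions.

This non-negativity is a fundamental property: relative entropy cannot be negative because it measures how different Q is from P.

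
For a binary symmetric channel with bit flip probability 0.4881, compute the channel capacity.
0.0004 bits

For a binary symmetric channel (BSC) with error probability p:
Capacity C = 1 - H(p) bits per symbol

where H(p) = -p log₂(p) - (1-p) log₂(1-p) is the binary entropy function.

H(0.4881) = 0.9996 bits
C = 1 - 0.9996 = 0.0004 bits per symbol

This means we can reliably transmit up to 0.0004 bits of information per channel use.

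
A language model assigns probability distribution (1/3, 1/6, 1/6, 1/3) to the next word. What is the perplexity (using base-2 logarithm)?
3.7798

Perplexity is 2^H (or exp(H) for natural log).

First, H = -Σ p log p = 1.9183 bits
Perplexity = 2^1.9183 = 3.7798

Interpretation: The model's uncertainty is equivalent to choosing uniformly among 3.8 options.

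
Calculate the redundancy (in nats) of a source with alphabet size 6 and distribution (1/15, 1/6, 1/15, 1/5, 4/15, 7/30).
0.1181 nats

Redundancy measures how far a source is from maximum entropy:
R = H_max - H(X)

Maximum entropy for 6 symbols: H_max = log_e(6) = 1.7918 nats
Actual entropy: H(X) = 1.6736 nats
Redundancy: R = 1.7918 - 1.6736 = 0.1181 nats

This redundancy represents potential for compression: the source could be compressed by 0.1181 nats per symbol.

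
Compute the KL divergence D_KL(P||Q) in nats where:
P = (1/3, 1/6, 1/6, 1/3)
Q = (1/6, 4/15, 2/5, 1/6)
0.2379 nats

KL divergence: D_KL(P||Q) = Σ p(x) log(p(x)/q(x))

Computing term by term:
  x=0: 1/3 × log_e[(1/3)/(1/6)] = 1/3 × 0.6931 = 0.2310
  x=1: 1/6 × log_e[(1/6)/(4/15)] = 1/6 × -0.4700 = -0.0783
  x=2: 1/6 × log_e[(1/6)/(2/5)] = 1/6 × -0.8755 = -0.1459
  x=3: 1/3 × log_e[(1/3)/(1/6)] = 1/3 × 0.6931 = 0.2310

D_KL(P||Q) = 0.2379 nats

Note: KL divergence is always non-negative and equals 0 iff P = Q.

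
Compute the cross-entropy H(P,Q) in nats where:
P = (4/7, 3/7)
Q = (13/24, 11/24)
0.6847 nats

Cross-entropy: H(P,Q) = -Σ p(x) log q(x)

Alternatively: H(P,Q) = H(P) + D_KL(P||Q)
H(P) = 0.6829 nats
D_KL(P||Q) = 0.0018 nats

H(P,Q) = 0.6829 + 0.0018 = 0.6847 nats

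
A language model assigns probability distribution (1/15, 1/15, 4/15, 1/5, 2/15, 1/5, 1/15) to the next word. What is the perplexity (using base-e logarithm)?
6.0891

Perplexity is e^H (or exp(H) for natural log).

First, H = -Σ p log p = 1.8065 nats
Perplexity = e^1.8065 = 6.0891

Interpretation: The model's uncertainty is equivalent to choosing uniformly among 6.1 options.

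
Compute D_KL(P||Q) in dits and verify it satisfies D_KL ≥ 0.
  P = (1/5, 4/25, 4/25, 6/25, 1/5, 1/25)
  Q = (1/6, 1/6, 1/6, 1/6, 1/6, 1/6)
0.0392 dits

KL divergence satisfies the Gibbs inequality: D_KL(P||Q) ≥ 0 for all distributions P, Q.

D_KL(P||Q) = Σ p(x) log(p(x)/q(x))
Term by term:
  x=0: 1/5 × log_10[(1/5)/(1/6)] = 0.0158
  x=1: 4/25 × log_10[(4/25)/(1/6)] = -0.0028
  x=2: 4/25 × log_10[(4/25)/(1/6)] = -0.0028
  x=3: 6/25 × log_10[(6/25)/(1/6)] = 0.0380
  x=4: 1/5 × log_10[(1/5)/(1/6)] = 0.0158
  x=5: 1/25 × log_10[(1/25)/(1/6)] = -0.0248
D_KL(P||Q) = 0.0392 dits

D_KL(P||Q) = 0.0392 ≥ 0 ✓

This non-negativity is a fundamental property: relative entropy cannot be negative because it measures how different Q is from P.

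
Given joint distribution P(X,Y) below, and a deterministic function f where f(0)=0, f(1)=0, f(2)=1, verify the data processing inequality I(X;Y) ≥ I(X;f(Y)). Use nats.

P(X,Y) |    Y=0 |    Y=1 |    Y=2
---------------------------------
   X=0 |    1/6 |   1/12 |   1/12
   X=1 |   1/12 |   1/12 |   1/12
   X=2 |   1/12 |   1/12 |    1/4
I(X;Y) = 0.0604, I(X;f(Y)) = 0.0522, inequality holds: 0.0604 ≥ 0.0522

Data Processing Inequality: For any Markov chain X → Y → Z, we have I(X;Y) ≥ I(X;Z).

Here Z = f(Y) is a deterministic function of Y, forming X → Y → Z.

Original I(X;Y) = 0.0604 nats

After applying f:
P(X,Z) where Z=f(Y):
- P(X,Z=0) = P(X,Y=0) + P(X,Y=1)
- P(X,Z=1) = P(X,Y=2)

I(X;Z) = I(X;f(Y)) = 0.0522 nats

Verification: 0.0604 ≥ 0.0522 ✓

Information cannot be created by processing; the function f can only lose information about X.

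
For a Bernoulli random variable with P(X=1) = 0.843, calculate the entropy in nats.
0.4347 nats

The binary entropy function is:
H(p) = -p log(p) - (1-p) log(1-p)

H(0.843) = -0.843 × log_e(0.843) - 0.157 × log_e(0.157)
H(0.843) = 0.4347 nats

Note: Binary entropy is maximized at p=0.5 (H=1 bit) and minimized at p=0 or p=1 (H=0).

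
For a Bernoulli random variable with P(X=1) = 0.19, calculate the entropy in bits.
0.7015 bits

The binary entropy function is:
H(p) = -p log(p) - (1-p) log(1-p)

H(0.19) = -0.19 × log_2(0.19) - 0.81 × log_2(0.81)
H(0.19) = 0.7015 bits

Note: Binary entropy is maximized at p=0.5 (H=1 bit) and minimized at p=0 or p=1 (H=0).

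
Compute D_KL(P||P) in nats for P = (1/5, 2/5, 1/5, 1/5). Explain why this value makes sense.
0.0000 nats

KL divergence satisfies the Gibbs inequality: D_KL(P||Q) ≥ 0 for all distributions P, Q.

D_KL(P||Q) = Σ p(x) log(p(x)/q(x))
Each term is p(x) × log_e(p(x)/p(x)) = p(x) × log_e(1) = 0, so the sum is 0.
D_KL(P||Q) = 0.0000 nats

When P = Q, the KL divergence is exactly 0, as there is no 'divergence' between identical distributions.

This non-negativity is a fundamental property: relative entropy cannot be negative because it measures how different Q is from P.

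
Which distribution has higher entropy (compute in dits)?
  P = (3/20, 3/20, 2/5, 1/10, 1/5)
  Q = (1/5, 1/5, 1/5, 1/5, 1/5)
Q

Computing entropies in dits:
H(P) = 0.6461
H(Q) = 0.6990

Distribution Q has higher entropy.

Intuition: The distribution closer to uniform (more spread out) has higher entropy.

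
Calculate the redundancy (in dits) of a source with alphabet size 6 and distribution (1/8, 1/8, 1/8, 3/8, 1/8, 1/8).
0.0540 dits

Redundancy measures how far a source is from maximum entropy:
R = H_max - H(X)

Maximum entropy for 6 symbols: H_max = log_10(6) = 0.7782 dits
Actual entropy: H(X) = 0.7242 dits
Redundancy: R = 0.7782 - 0.7242 = 0.0540 dits

This redundancy represents potential for compression: the source could be compressed by 0.0540 dits per symbol.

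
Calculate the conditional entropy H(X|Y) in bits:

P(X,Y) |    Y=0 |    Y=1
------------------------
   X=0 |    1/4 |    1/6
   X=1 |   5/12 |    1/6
0.9696 bits

Using the chain rule: H(X|Y) = H(X,Y) - H(Y)

First, compute H(X,Y) = 1.8879 bits

Marginal P(Y) = (2/3, 1/3)
H(Y) = 0.9183 bits

H(X|Y) = H(X,Y) - H(Y) = 1.8879 - 0.9183 = 0.9696 bits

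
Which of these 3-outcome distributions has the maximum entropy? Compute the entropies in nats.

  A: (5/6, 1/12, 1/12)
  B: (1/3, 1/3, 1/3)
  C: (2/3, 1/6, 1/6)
B

For a discrete distribution over n outcomes, entropy is maximized by the uniform distribution.

Computing entropies:
H(A) = 0.5661 nats
H(B) = 1.0986 nats
H(C) = 0.8676 nats

The uniform distribution (where all probabilities equal 1/3) achieves the maximum entropy of log_e(3) = 1.0986 nats.

Distribution B has the highest entropy.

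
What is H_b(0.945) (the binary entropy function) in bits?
0.3073 bits

The binary entropy function is:
H(p) = -p log(p) - (1-p) log(1-p)

H(0.945) = -0.945 × log_2(0.945) - 0.055 × log_2(0.055)
H(0.945) = 0.3073 bits

Note: Binary entropy is maximized at p=0.5 (H=1 bit) and minimized at p=0 or p=1 (H=0).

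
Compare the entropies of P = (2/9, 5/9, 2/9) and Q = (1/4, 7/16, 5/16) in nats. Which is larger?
Q

Computing entropies in nats:
H(P) = 0.9950
H(Q) = 1.0717

Distribution Q has higher entropy.

Intuition: The distribution closer to uniform (more spread out) has higher entropy.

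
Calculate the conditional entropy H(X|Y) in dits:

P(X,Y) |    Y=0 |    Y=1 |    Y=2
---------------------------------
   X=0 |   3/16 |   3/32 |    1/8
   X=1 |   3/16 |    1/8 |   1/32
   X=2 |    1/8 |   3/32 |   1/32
0.4534 dits

Using the chain rule: H(X|Y) = H(X,Y) - H(Y)

First, compute H(X,Y) = 0.8981 dits

Marginal P(Y) = (1/2, 5/16, 3/16)
H(Y) = 0.4447 dits

H(X|Y) = H(X,Y) - H(Y) = 0.8981 - 0.4447 = 0.4534 dits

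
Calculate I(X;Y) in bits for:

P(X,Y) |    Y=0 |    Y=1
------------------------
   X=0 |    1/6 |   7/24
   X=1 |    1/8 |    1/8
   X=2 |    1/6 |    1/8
0.0242 bits

Mutual information: I(X;Y) = H(X) + H(Y) - H(X,Y)

Marginals:
P(X) = (11/24, 1/4, 7/24), H(X) = 1.5343 bits
P(Y) = (11/24, 13/24), H(Y) = 0.9950 bits

Joint entropy: H(X,Y) = 2.5051 bits

I(X;Y) = 1.5343 + 0.9950 - 2.5051 = 0.0242 bits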